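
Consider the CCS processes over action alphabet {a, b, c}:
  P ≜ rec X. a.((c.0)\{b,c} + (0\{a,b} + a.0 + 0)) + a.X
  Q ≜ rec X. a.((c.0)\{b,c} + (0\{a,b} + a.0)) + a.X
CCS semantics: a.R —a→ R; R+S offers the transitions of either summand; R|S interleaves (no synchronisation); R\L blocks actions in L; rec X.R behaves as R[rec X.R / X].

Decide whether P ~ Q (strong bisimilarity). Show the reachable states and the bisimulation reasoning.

Reachable graph of P (3 states):
  u0 = rec X. a.((c.0)\{b,c} + (0\{a,b} + a.0 + 0)) + a.X ⊢ —a→ u0, —a→ u1
  u1 = (c.0)\{b,c} + (0\{a,b} + a.0 + 0) ⊢ —a→ u2
  u2 = 0 ⊢ (no moves)
Reachable graph of Q (3 states):
  v0 = rec X. a.((c.0)\{b,c} + (0\{a,b} + a.0)) + a.X ⊢ —a→ v0, —a→ v1
  v1 = (c.0)\{b,c} + (0\{a,b} + a.0) ⊢ —a→ v2
  v2 = 0 ⊢ (no moves)
Bisimilarity quotient blocks:
  B0 = {u0, v0}
  B1 = {u1, v1}
  B2 = {u2, v2}
u0 ∈ B0, v0 ∈ B0 → same block

P ~ Q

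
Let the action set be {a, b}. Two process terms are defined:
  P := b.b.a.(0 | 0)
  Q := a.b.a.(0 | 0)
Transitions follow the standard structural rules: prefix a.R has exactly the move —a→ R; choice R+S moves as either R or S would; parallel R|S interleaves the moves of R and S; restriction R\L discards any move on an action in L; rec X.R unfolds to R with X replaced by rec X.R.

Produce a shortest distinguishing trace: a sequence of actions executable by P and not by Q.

Reachable graph of P (4 states):
  m0 = b.b.a.(0 | 0) ⊢ ··b··> m1
  m1 = b.a.(0 | 0) ⊢ ··b··> m2
  m2 = a.(0 | 0) ⊢ ··a··> m3
  m3 = 0 | 0 ⊢ ∅
Reachable graph of Q (4 states):
  n0 = a.b.a.(0 | 0) ⊢ ··a··> n1
  n1 = b.a.(0 | 0) ⊢ ··b··> n2
  n2 = a.(0 | 0) ⊢ ··a··> n3
  n3 = 0 | 0 ⊢ ∅
Trace ⟨b⟩ through P, begin at {m0}:
  [1] b ⇒ {m1}
  ✓ P
Trace ⟨b⟩ through Q, begin at {n0}:
  [1] b ⇒ ∅  — Q cannot continue

b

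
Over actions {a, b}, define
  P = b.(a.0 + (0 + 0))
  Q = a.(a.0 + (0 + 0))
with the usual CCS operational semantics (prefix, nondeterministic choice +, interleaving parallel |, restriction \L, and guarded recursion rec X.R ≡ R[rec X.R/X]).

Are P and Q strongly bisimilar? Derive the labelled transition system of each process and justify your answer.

LTS(P): 3 reachable states
  u0 = b.(a.0 + (0 + 0)) :: ··b··> u1
  u1 = a.0 + (0 + 0) :: ··a··> u2
  u2 = 0 :: stopped
LTS(Q): 3 reachable states
  v0 = a.(a.0 + (0 + 0)) :: ··a··> v1
  v1 = a.0 + (0 + 0) :: ··a··> v2
  v2 = 0 :: stopped
Partition-refinement fixed point:
  B0 = {u0}
  B1 = {u1, v1}
  B2 = {u2, v2}
  B3 = {v0}
u0 ∈ B0, v0 ∈ B3 → different blocks

not bisimilar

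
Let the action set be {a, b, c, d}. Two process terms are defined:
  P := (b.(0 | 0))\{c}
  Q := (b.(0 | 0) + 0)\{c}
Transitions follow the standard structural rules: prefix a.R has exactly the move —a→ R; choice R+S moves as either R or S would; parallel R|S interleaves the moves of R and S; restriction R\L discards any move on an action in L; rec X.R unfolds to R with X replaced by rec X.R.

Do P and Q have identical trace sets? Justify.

LTS(P): 2 reachable states
  u0 = (b.(0 | 0))\{c} ⊢ --b--▸ u1
  u1 = (0 | 0)\{c} ⊢ (no moves)
LTS(Q): 2 reachable states
  v0 = (b.(0 | 0) + 0)\{c} ⊢ --b--▸ v1
  v1 = (0 | 0)\{c} ⊢ (no moves)
Bisimilarity quotient blocks:
  B0 = {u0, v0}
  B1 = {u1, v1}
u0 ∈ B0, v0 ∈ B0 → same block
Bisimilar ⇒ trace-equivalent.

trace-equivalent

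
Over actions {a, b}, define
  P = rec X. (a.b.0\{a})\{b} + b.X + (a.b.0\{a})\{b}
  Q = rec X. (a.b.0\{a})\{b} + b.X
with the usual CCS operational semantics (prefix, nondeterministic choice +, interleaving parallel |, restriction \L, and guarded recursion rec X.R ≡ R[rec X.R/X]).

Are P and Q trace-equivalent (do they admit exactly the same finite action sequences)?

LTS(P): 2 reachable states
  u0 = rec X. (a.b.0\{a})\{b} + b.X + (a.b.0\{a})\{b} → =a=> u1, =b=> u0
  u1 = (b.0\{a})\{b} → ·
LTS(Q): 2 reachable states
  v0 = rec X. (a.b.0\{a})\{b} + b.X → =a=> v1, =b=> v0
  v1 = (b.0\{a})\{b} → ·
Bisimilarity quotient blocks:
  B0 = {u0, v0}
  B1 = {u1, v1}
u0 ∈ B0, v0 ∈ B0 → same block
Bisimilar ⇒ trace-equivalent.

YES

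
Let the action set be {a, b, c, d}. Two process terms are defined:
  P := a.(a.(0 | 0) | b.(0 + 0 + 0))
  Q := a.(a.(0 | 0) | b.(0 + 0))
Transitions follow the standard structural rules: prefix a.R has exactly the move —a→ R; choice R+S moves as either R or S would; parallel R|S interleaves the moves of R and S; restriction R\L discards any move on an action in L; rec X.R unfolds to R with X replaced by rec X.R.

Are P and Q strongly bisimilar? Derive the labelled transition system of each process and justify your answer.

YES

P's transition system — 5 states:
  p0 = a.(a.(0 | 0) | b.(0 + 0 + 0)) | =a=> p1
  p1 = a.(0 | 0) | b.(0 + 0 + 0) | =a=> p2, =b=> p3
  p2 = 0 | 0 | b.(0 + 0 + 0) | =b=> p4
  p3 = a.(0 | 0) | (0 + 0 + 0) | =a=> p4
  p4 = 0 | 0 | (0 + 0 + 0) | (no moves)
Q's transition system — 5 states:
  q0 = a.(a.(0 | 0) | b.(0 + 0)) | =a=> q1
  q1 = a.(0 | 0) | b.(0 + 0) | =a=> q2, =b=> q3
  q2 = 0 | 0 | b.(0 + 0) | =b=> q4
  q3 = a.(0 | 0) | (0 + 0) | =a=> q4
  q4 = 0 | 0 | (0 + 0) | (no moves)
Coarsest stable partition (strong bisimilarity classes):
  B0 = {p0, q0}
  B1 = {p1, q1}
  B2 = {p2, q2}
  B3 = {p4, q4}
  B4 = {p3, q3}
p0 ∈ B0, q0 ∈ B0 → same block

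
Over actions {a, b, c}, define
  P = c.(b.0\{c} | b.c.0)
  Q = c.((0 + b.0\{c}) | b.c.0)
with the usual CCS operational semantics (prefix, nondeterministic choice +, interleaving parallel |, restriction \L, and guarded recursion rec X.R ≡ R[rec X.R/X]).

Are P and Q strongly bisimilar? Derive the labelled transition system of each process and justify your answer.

bisimilar

Reachable graph of P (7 states):
  m0 = c.(b.0\{c} | b.c.0) | —c→ m1
  m1 = b.0\{c} | b.c.0 | —b→ m2, —b→ m3
  m2 = 0\{c} | b.c.0 | —b→ m4
  m3 = b.0\{c} | c.0 | —b→ m4, —c→ m5
  m4 = 0\{c} | c.0 | —c→ m6
  m5 = b.0\{c} | 0 | —b→ m6
  m6 = 0\{c} | 0 | ∅
Reachable graph of Q (7 states):
  n0 = c.((0 + b.0\{c}) | b.c.0) | —c→ n1
  n1 = (0 + b.0\{c}) | b.c.0 | —b→ n2, —b→ n3
  n2 = (0 + b.0\{c}) | c.0 | —b→ n4, —c→ n5
  n3 = 0\{c} | b.c.0 | —b→ n4
  n4 = 0\{c} | c.0 | —c→ n6
  n5 = (0 + b.0\{c}) | 0 | —b→ n6
  n6 = 0\{c} | 0 | ∅
Partition-refinement fixed point:
  B0 = {m0, n0}
  B1 = {m1, n1}
  B2 = {m2, n3}
  B3 = {m4, n4}
  B4 = {m6, n6}
  B5 = {m3, n2}
  B6 = {m5, n5}
m0 ∈ B0, n0 ∈ B0 → same block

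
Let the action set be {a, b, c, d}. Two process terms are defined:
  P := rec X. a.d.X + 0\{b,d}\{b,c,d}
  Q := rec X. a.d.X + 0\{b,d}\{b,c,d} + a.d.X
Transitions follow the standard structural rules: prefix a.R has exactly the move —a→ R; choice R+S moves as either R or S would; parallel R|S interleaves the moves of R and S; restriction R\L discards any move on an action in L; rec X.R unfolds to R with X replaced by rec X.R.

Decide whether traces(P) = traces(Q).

traces(P) = traces(Q)

Reachable graph of P (2 states):
  p0 = rec X. a.d.X + 0\{b,d}\{b,c,d} → —a→ p1
  p1 = d.(rec X. a.d.X + 0\{b,d}\{b,c,d}) → —d→ p0
Reachable graph of Q (2 states):
  q0 = rec X. a.d.X + 0\{b,d}\{b,c,d} + a.d.X → —a→ q1
  q1 = d.(rec X. a.d.X + 0\{b,d}\{b,c,d} + a.d.X) → —d→ q0
Bisimilarity quotient blocks:
  B0 = {p0, q0}
  B1 = {p1, q1}
p0 ∈ B0, q0 ∈ B0 → same block
Bisimilar ⇒ trace-equivalent.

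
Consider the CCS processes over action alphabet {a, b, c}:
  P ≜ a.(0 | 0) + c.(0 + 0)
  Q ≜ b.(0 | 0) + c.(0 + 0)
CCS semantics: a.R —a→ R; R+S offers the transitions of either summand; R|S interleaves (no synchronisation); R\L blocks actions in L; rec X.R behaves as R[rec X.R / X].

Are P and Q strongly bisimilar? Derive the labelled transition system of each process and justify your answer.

P ≁ Q

P's transition system — 3 states:
  p0 = a.(0 | 0) + c.(0 + 0) has moves --a--▸ p1, --c--▸ p2
  p1 = 0 | 0 has moves ∅
  p2 = 0 + 0 has moves ∅
Q's transition system — 3 states:
  q0 = b.(0 | 0) + c.(0 + 0) has moves --b--▸ q1, --c--▸ q2
  q1 = 0 | 0 has moves ∅
  q2 = 0 + 0 has moves ∅
Bisimilarity quotient blocks:
  B0 = {p0}
  B1 = {p1, p2, q1, q2}
  B2 = {q0}
p0 ∈ B0, q0 ∈ B2 → different blocks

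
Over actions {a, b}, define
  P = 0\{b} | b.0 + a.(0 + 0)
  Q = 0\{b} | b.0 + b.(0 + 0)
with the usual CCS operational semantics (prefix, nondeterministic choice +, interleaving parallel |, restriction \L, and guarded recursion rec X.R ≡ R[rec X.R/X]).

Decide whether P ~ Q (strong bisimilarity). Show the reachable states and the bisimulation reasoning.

NO

LTS(P): 3 reachable states
  m0 = 0\{b} | b.0 + a.(0 + 0) has moves —a→ m1, —b→ m2
  m1 = 0 + 0 has moves stopped
  m2 = 0\{b} | 0 has moves stopped
LTS(Q): 3 reachable states
  n0 = 0\{b} | b.0 + b.(0 + 0) has moves —b→ n1, —b→ n2
  n1 = 0 + 0 has moves stopped
  n2 = 0\{b} | 0 has moves stopped
Coarsest stable partition (strong bisimilarity classes):
  B0 = {m0}
  B1 = {m1, m2, n1, n2}
  B2 = {n0}
m0 ∈ B0, n0 ∈ B2 → different blocks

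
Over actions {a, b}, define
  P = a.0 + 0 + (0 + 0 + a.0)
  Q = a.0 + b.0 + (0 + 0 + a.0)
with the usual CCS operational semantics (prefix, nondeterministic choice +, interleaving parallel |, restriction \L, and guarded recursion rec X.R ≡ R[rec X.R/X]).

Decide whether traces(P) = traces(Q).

Reachable graph of P (2 states):
  p0 = a.0 + 0 + (0 + 0 + a.0) | —a→ p1
  p1 = 0 | ∅
Reachable graph of Q (2 states):
  q0 = a.0 + b.0 + (0 + 0 + a.0) | —a→ q1, —b→ q1
  q1 = 0 | ∅
Executing b from Q (initial set {q0}):
  step 1 (b): {q1}
  Q completes σ.
Executing b from P (initial set {p0}):
  step 1 (b): ∅ (P stuck)

traces(P) ≠ traces(Q) — witness ⟨b⟩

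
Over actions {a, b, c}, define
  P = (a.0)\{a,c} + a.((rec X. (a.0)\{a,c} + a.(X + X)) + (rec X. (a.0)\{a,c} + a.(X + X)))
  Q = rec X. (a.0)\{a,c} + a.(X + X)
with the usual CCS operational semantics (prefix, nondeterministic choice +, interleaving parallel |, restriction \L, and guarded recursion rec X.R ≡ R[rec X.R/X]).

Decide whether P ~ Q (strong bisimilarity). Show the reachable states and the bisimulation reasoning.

Reachable graph of P (2 states):
  s0 = (a.0)\{a,c} + a.((rec X. (a.0)\{a,c} + a.(X + X)) + (rec X. (a.0)\{a,c} + a.(X + X))) ⊢ --a--▸ s1
  s1 = (rec X. (a.0)\{a,c} + a.(X + X)) + (rec X. (a.0)\{a,c} + a.(X + X)) ⊢ --a--▸ s1
Reachable graph of Q (2 states):
  t0 = rec X. (a.0)\{a,c} + a.(X + X) ⊢ --a--▸ t1
  t1 = (rec X. (a.0)\{a,c} + a.(X + X)) + (rec X. (a.0)\{a,c} + a.(X + X)) ⊢ --a--▸ t1
Partition-refinement fixed point:
  B0 = {s0, s1, t0, t1}
s0 ∈ B0, t0 ∈ B0 → same block

bisimilar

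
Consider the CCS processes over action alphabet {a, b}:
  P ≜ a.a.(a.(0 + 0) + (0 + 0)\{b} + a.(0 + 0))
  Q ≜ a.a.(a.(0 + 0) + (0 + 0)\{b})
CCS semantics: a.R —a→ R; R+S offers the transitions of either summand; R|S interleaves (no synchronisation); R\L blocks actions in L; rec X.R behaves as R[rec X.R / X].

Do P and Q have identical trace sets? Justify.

LTS(P): 4 reachable states
  u0 = a.a.(a.(0 + 0) + (0 + 0)\{b} + a.(0 + 0)) has moves =a=> u1
  u1 = a.(a.(0 + 0) + (0 + 0)\{b} + a.(0 + 0)) has moves =a=> u2
  u2 = a.(0 + 0) + (0 + 0)\{b} + a.(0 + 0) has moves =a=> u3
  u3 = 0 + 0 has moves stopped
LTS(Q): 4 reachable states
  v0 = a.a.(a.(0 + 0) + (0 + 0)\{b}) has moves =a=> v1
  v1 = a.(a.(0 + 0) + (0 + 0)\{b}) has moves =a=> v2
  v2 = a.(0 + 0) + (0 + 0)\{b} has moves =a=> v3
  v3 = 0 + 0 has moves stopped
Partition-refinement fixed point:
  B0 = {u0, v0}
  B1 = {u1, v1}
  B2 = {u2, v2}
  B3 = {u3, v3}
u0 ∈ B0, v0 ∈ B0 → same block
Bisimilar ⇒ trace-equivalent.

trace-equivalent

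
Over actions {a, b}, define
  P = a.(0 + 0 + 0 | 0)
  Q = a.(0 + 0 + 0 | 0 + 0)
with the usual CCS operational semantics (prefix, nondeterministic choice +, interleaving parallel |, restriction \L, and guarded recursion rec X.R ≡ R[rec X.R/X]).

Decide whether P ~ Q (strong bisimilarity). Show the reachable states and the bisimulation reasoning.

Reachable graph of P (2 states):
  m0 = a.(0 + 0 + 0 | 0) has moves =a=> m1
  m1 = 0 + 0 + 0 | 0 has moves ∅
Reachable graph of Q (2 states):
  n0 = a.(0 + 0 + 0 | 0 + 0) has moves =a=> n1
  n1 = 0 + 0 + 0 | 0 + 0 has moves ∅
Coarsest stable partition (strong bisimilarity classes):
  B0 = {m0, n0}
  B1 = {m1, n1}
m0 ∈ B0, n0 ∈ B0 → same block

bisimilar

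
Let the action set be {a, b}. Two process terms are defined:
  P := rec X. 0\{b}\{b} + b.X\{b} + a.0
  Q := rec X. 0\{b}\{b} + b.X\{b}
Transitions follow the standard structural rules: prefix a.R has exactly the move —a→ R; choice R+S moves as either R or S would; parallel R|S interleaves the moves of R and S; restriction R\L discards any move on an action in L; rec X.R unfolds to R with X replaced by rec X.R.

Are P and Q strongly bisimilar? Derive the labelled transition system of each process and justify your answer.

NO

LTS(P): 4 reachable states
  u0 = rec X. 0\{b}\{b} + b.X\{b} + a.0 | --a--▸ u1, --b--▸ u2
  u1 = 0 | ∅
  u2 = (rec X. 0\{b}\{b} + b.X\{b} + a.0)\{b} | --a--▸ u3
  u3 = 0\{b} | ∅
LTS(Q): 2 reachable states
  v0 = rec X. 0\{b}\{b} + b.X\{b} | --b--▸ v1
  v1 = (rec X. 0\{b}\{b} + b.X\{b})\{b} | ∅
Coarsest stable partition (strong bisimilarity classes):
  B0 = {u0}
  B1 = {u1, u3, v1}
  B2 = {u2}
  B3 = {v0}
u0 ∈ B0, v0 ∈ B3 → different blocks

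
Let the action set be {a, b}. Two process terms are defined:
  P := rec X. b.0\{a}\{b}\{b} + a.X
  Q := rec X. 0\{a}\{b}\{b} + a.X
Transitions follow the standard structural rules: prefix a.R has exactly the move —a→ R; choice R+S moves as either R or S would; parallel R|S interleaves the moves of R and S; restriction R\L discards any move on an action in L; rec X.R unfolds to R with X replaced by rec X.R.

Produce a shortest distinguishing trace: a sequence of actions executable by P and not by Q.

b

P's transition system — 2 states:
  m0 = rec X. b.0\{a}\{b}\{b} + a.X has moves --a--▸ m0, --b--▸ m1
  m1 = 0\{a}\{b}\{b} has moves deadlocked
Q's transition system — 1 states:
  n0 = rec X. 0\{a}\{b}\{b} + a.X has moves --a--▸ n0
Run σ = ⟨b⟩ on P: start {m0}
  step 1 (b): {m1}
  P completes σ.
Run σ = ⟨b⟩ on Q: start {n0}
  step 1 (b): ∅ (Q stuck)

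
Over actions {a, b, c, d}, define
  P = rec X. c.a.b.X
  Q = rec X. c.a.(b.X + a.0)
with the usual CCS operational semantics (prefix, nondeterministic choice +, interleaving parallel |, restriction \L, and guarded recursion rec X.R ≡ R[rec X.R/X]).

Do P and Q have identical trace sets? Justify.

NO — witness ⟨caa⟩

LTS(P): 3 reachable states
  p0 = rec X. c.a.b.X → -c-> p1
  p1 = a.b.(rec X. c.a.b.X) → -a-> p2
  p2 = b.(rec X. c.a.b.X) → -b-> p0
LTS(Q): 4 reachable states
  q0 = rec X. c.a.(b.X + a.0) → -c-> q1
  q1 = a.(b.(rec X. c.a.(b.X + a.0)) + a.0) → -a-> q2
  q2 = b.(rec X. c.a.(b.X + a.0)) + a.0 → -a-> q3, -b-> q0
  q3 = 0 → stopped
Run σ = ⟨caa⟩ on Q: start {q0}
  [1] c ⇒ {q1}
  [2] a ⇒ {q2}
  [3] a ⇒ {q3}
  Q completes σ.
Run σ = ⟨caa⟩ on P: start {p0}
  [1] c ⇒ {p1}
  [2] a ⇒ {p2}
  [3] a ⇒ no successor for P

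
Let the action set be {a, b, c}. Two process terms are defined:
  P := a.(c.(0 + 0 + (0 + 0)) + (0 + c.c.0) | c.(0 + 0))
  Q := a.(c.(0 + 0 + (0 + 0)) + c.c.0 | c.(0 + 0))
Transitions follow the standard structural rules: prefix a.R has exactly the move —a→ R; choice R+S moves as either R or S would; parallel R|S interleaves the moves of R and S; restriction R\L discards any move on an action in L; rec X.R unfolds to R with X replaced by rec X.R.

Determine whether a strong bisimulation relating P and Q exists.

bisimilar

P's transition system — 8 states:
  s0 = a.(c.(0 + 0 + (0 + 0)) + (0 + c.c.0) | c.(0 + 0)) ⊢ —a→ s1
  s1 = c.(0 + 0 + (0 + 0)) + (0 + c.c.0) | c.(0 + 0) ⊢ —c→ s2, —c→ s3, —c→ s4
  s2 = (0 + c.c.0) | (0 + 0) ⊢ —c→ s5
  s3 = 0 + 0 + (0 + 0) ⊢ ·
  s4 = c.0 | c.(0 + 0) ⊢ —c→ s5, —c→ s6
  s5 = c.0 | (0 + 0) ⊢ —c→ s7
  s6 = 0 | c.(0 + 0) ⊢ —c→ s7
  s7 = 0 | (0 + 0) ⊢ ·
Q's transition system — 8 states:
  t0 = a.(c.(0 + 0 + (0 + 0)) + c.c.0 | c.(0 + 0)) ⊢ —a→ t1
  t1 = c.(0 + 0 + (0 + 0)) + c.c.0 | c.(0 + 0) ⊢ —c→ t2, —c→ t3, —c→ t4
  t2 = 0 + 0 + (0 + 0) ⊢ ·
  t3 = c.0 | c.(0 + 0) ⊢ —c→ t5, —c→ t6
  t4 = c.c.0 | (0 + 0) ⊢ —c→ t6
  t5 = 0 | c.(0 + 0) ⊢ —c→ t7
  t6 = c.0 | (0 + 0) ⊢ —c→ t7
  t7 = 0 | (0 + 0) ⊢ ·
Partition-refinement fixed point:
  B0 = {s0, t0}
  B1 = {s1, t1}
  B2 = {s3, s7, t2, t7}
  B3 = {s2, s4, t3, t4}
  B4 = {s5, s6, t5, t6}
s0 ∈ B0, t0 ∈ B0 → same block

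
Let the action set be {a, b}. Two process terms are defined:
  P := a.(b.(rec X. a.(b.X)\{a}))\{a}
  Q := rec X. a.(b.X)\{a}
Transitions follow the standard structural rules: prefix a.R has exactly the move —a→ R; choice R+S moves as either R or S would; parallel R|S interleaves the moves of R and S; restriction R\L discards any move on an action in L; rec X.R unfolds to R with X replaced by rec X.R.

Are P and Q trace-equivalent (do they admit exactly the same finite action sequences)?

trace-equivalent

Reachable graph of P (3 states):
  s0 = a.(b.(rec X. a.(b.X)\{a}))\{a} → --a--▸ s1
  s1 = (b.(rec X. a.(b.X)\{a}))\{a} → --b--▸ s2
  s2 = (rec X. a.(b.X)\{a})\{a} → (no moves)
Reachable graph of Q (3 states):
  t0 = rec X. a.(b.X)\{a} → --a--▸ t1
  t1 = (b.(rec X. a.(b.X)\{a}))\{a} → --b--▸ t2
  t2 = (rec X. a.(b.X)\{a})\{a} → (no moves)
Bisimilarity quotient blocks:
  B0 = {s0, t0}
  B1 = {s1, t1}
  B2 = {s2, t2}
s0 ∈ B0, t0 ∈ B0 → same block
Bisimilar ⇒ trace-equivalent.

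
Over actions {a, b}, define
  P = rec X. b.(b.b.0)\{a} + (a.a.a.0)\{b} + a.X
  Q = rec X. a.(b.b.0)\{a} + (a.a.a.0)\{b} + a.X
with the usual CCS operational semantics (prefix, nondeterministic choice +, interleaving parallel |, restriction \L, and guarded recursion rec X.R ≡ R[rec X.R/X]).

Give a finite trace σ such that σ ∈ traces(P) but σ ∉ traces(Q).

Reachable graph of P (7 states):
  m0 = rec X. b.(b.b.0)\{a} + (a.a.a.0)\{b} + a.X has moves --a--▸ m0, --a--▸ m1, --b--▸ m2
  m1 = (a.a.0)\{b} has moves --a--▸ m3
  m2 = (b.b.0)\{a} has moves --b--▸ m4
  m3 = (a.0)\{b} has moves --a--▸ m5
  m4 = (b.0)\{a} has moves --b--▸ m6
  m5 = 0\{b} has moves (no moves)
  m6 = 0\{a} has moves (no moves)
Reachable graph of Q (7 states):
  n0 = rec X. a.(b.b.0)\{a} + (a.a.a.0)\{b} + a.X has moves --a--▸ n0, --a--▸ n1, --a--▸ n2
  n1 = (a.a.0)\{b} has moves --a--▸ n3
  n2 = (b.b.0)\{a} has moves --b--▸ n4
  n3 = (a.0)\{b} has moves --a--▸ n5
  n4 = (b.0)\{a} has moves --b--▸ n6
  n5 = 0\{b} has moves (no moves)
  n6 = 0\{a} has moves (no moves)
Run σ = ⟨b⟩ on P: start {m0}
  [1] b ⇒ {m2}
  P completes σ.
Run σ = ⟨b⟩ on Q: start {n0}
  [1] b ⇒ ∅  — Q cannot continue

b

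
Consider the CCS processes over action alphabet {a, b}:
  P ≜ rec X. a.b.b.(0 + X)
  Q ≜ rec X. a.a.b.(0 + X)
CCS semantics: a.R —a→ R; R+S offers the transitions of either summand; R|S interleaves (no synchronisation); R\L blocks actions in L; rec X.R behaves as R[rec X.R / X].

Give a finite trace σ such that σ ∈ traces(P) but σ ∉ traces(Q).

ab

LTS(P): 4 reachable states
  u0 = rec X. a.b.b.(0 + X) → —a→ u1
  u1 = b.b.(0 + (rec X. a.b.b.(0 + X))) → —b→ u2
  u2 = b.(0 + (rec X. a.b.b.(0 + X))) → —b→ u3
  u3 = 0 + (rec X. a.b.b.(0 + X)) → —a→ u1
LTS(Q): 4 reachable states
  v0 = rec X. a.a.b.(0 + X) → —a→ v1
  v1 = a.b.(0 + (rec X. a.a.b.(0 + X))) → —a→ v2
  v2 = b.(0 + (rec X. a.a.b.(0 + X))) → —b→ v3
  v3 = 0 + (rec X. a.a.b.(0 + X)) → —a→ v1
Run σ = ⟨ab⟩ on P: start {u0}
  [1] a ⇒ {u1}
  [2] b ⇒ {u2}
  — P admits the full trace.
Run σ = ⟨ab⟩ on Q: start {v0}
  [1] a ⇒ {v1}
  [2] b ⇒ ∅ (Q stuck)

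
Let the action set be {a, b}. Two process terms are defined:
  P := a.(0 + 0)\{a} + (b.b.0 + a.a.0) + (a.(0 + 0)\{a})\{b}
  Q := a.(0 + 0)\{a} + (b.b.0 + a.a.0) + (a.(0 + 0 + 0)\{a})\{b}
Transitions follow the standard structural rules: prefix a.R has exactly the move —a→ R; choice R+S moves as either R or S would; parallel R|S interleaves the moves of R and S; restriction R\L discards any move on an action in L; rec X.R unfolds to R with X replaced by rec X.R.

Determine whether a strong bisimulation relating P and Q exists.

LTS(P): 6 reachable states
  p0 = a.(0 + 0)\{a} + (b.b.0 + a.a.0) + (a.(0 + 0)\{a})\{b} ⊢ =a=> p1, =a=> p2, =a=> p3, =b=> p4
  p1 = (0 + 0)\{a} ⊢ (no moves)
  p2 = (0 + 0)\{a}\{b} ⊢ (no moves)
  p3 = a.0 ⊢ =a=> p5
  p4 = b.0 ⊢ =b=> p5
  p5 = 0 ⊢ (no moves)
LTS(Q): 6 reachable states
  q0 = a.(0 + 0)\{a} + (b.b.0 + a.a.0) + (a.(0 + 0 + 0)\{a})\{b} ⊢ =a=> q1, =a=> q2, =a=> q3, =b=> q4
  q1 = (0 + 0 + 0)\{a}\{b} ⊢ (no moves)
  q2 = (0 + 0)\{a} ⊢ (no moves)
  q3 = a.0 ⊢ =a=> q5
  q4 = b.0 ⊢ =b=> q5
  q5 = 0 ⊢ (no moves)
Coarsest stable partition (strong bisimilarity classes):
  B0 = {p0, q0}
  B1 = {p1, p2, p5, q1, q2, q5}
  B2 = {p4, q4}
  B3 = {p3, q3}
p0 ∈ B0, q0 ∈ B0 → same block

bisimilar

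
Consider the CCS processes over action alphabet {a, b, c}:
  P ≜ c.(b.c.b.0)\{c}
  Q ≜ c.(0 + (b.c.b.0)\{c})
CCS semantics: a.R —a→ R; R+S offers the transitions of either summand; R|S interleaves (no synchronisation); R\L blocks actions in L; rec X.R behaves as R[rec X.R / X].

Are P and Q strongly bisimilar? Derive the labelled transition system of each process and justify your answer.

YES

LTS(P): 3 reachable states
  u0 = c.(b.c.b.0)\{c} → -c-> u1
  u1 = (b.c.b.0)\{c} → -b-> u2
  u2 = (c.b.0)\{c} → (no moves)
LTS(Q): 3 reachable states
  v0 = c.(0 + (b.c.b.0)\{c}) → -c-> v1
  v1 = 0 + (b.c.b.0)\{c} → -b-> v2
  v2 = (c.b.0)\{c} → (no moves)
Coarsest stable partition (strong bisimilarity classes):
  B0 = {u0, v0}
  B1 = {u1, v1}
  B2 = {u2, v2}
u0 ∈ B0, v0 ∈ B0 → same block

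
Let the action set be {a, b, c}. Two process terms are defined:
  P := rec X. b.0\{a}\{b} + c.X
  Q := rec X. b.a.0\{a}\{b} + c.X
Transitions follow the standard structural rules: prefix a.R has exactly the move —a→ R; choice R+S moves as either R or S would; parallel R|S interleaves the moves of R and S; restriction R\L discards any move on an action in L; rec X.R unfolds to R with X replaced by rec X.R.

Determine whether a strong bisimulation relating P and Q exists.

P ≁ Q

P's transition system — 2 states:
  s0 = rec X. b.0\{a}\{b} + c.X | --b--▸ s1, --c--▸ s0
  s1 = 0\{a}\{b} | (no moves)
Q's transition system — 3 states:
  t0 = rec X. b.a.0\{a}\{b} + c.X | --b--▸ t1, --c--▸ t0
  t1 = a.0\{a}\{b} | --a--▸ t2
  t2 = 0\{a}\{b} | (no moves)
Partition-refinement fixed point:
  B0 = {s0}
  B1 = {s1, t2}
  B2 = {t0}
  B3 = {t1}
s0 ∈ B0, t0 ∈ B2 → different blocks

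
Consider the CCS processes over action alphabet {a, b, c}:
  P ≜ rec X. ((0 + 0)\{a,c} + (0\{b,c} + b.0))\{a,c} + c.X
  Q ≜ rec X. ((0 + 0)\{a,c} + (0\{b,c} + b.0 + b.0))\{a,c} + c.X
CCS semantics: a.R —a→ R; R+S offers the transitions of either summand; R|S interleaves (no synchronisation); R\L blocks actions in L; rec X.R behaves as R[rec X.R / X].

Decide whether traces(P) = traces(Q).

Reachable graph of P (2 states):
  m0 = rec X. ((0 + 0)\{a,c} + (0\{b,c} + b.0))\{a,c} + c.X has moves --b--▸ m1, --c--▸ m0
  m1 = 0\{a,c} has moves deadlocked
Reachable graph of Q (2 states):
  n0 = rec X. ((0 + 0)\{a,c} + (0\{b,c} + b.0 + b.0))\{a,c} + c.X has moves --b--▸ n1, --c--▸ n0
  n1 = 0\{a,c} has moves deadlocked
Bisimilarity quotient blocks:
  B0 = {m0, n0}
  B1 = {m1, n1}
m0 ∈ B0, n0 ∈ B0 → same block
Bisimilar ⇒ trace-equivalent.

trace-equivalent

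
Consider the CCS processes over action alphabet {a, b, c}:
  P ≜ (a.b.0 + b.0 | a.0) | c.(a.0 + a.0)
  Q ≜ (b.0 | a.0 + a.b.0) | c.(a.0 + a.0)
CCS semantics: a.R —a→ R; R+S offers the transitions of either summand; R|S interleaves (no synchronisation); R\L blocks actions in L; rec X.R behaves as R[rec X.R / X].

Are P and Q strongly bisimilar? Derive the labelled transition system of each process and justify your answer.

Reachable graph of P (18 states):
  p0 = (a.b.0 + b.0 | a.0) | c.(a.0 + a.0) | -a-> p1, -a-> p2, -b-> p3, -c-> p4
  p1 = b.0 | 0 | c.(a.0 + a.0) | -b-> p5, -c-> p6
  p2 = b.0 | c.(a.0 + a.0) | -b-> p7, -c-> p8
  p3 = 0 | a.0 | c.(a.0 + a.0) | -a-> p5, -c-> p9
  p4 = (a.b.0 + b.0 | a.0) | (a.0 + a.0) | -a-> p10, -a-> p6, -a-> p8, -b-> p9
  p5 = 0 | 0 | c.(a.0 + a.0) | -c-> p11
  p6 = b.0 | 0 | (a.0 + a.0) | -a-> p12, -b-> p11
  p7 = 0 | c.(a.0 + a.0) | -c-> p13
  p8 = b.0 | (a.0 + a.0) | -a-> p14, -b-> p13
  p9 = 0 | a.0 | (a.0 + a.0) | -a-> p11, -a-> p15
  p10 = (a.b.0 + b.0 | a.0) | 0 | -a-> p12, -a-> p14, -b-> p15
  p11 = 0 | 0 | (a.0 + a.0) | -a-> p16
  p12 = b.0 | 0 | 0 | -b-> p16
  p13 = 0 | (a.0 + a.0) | -a-> p17
  p14 = b.0 | 0 | -b-> p17
  p15 = 0 | a.0 | 0 | -a-> p16
  p16 = 0 | 0 | 0 | ∅
  p17 = 0 | 0 | ∅
Reachable graph of Q (18 states):
  q0 = (b.0 | a.0 + a.b.0) | c.(a.0 + a.0) | -a-> q1, -a-> q2, -b-> q3, -c-> q4
  q1 = b.0 | 0 | c.(a.0 + a.0) | -b-> q5, -c-> q6
  q2 = b.0 | c.(a.0 + a.0) | -b-> q7, -c-> q8
  q3 = 0 | a.0 | c.(a.0 + a.0) | -a-> q5, -c-> q9
  q4 = (b.0 | a.0 + a.b.0) | (a.0 + a.0) | -a-> q10, -a-> q6, -a-> q8, -b-> q9
  q5 = 0 | 0 | c.(a.0 + a.0) | -c-> q11
  q6 = b.0 | 0 | (a.0 + a.0) | -a-> q12, -b-> q11
  q7 = 0 | c.(a.0 + a.0) | -c-> q13
  q8 = b.0 | (a.0 + a.0) | -a-> q14, -b-> q13
  q9 = 0 | a.0 | (a.0 + a.0) | -a-> q11, -a-> q15
  q10 = (b.0 | a.0 + a.b.0) | 0 | -a-> q12, -a-> q14, -b-> q15
  q11 = 0 | 0 | (a.0 + a.0) | -a-> q16
  q12 = b.0 | 0 | 0 | -b-> q16
  q13 = 0 | (a.0 + a.0) | -a-> q17
  q14 = b.0 | 0 | -b-> q17
  q15 = 0 | a.0 | 0 | -a-> q16
  q16 = 0 | 0 | 0 | ∅
  q17 = 0 | 0 | ∅
Bisimilarity quotient blocks:
  B0 = {p0, q0}
  B1 = {p3, q3}
  B2 = {p5, p7, q5, q7}
  B3 = {p11, p13, p15, q11, q13, q15}
  B4 = {p16, p17, q16, q17}
  B5 = {p9, q9}
  B6 = {p4, q4}
  B7 = {p10, p6, p8, q10, q6, q8}
  B8 = {p12, p14, q12, q14}
  B9 = {p1, p2, q1, q2}
p0 ∈ B0, q0 ∈ B0 → same block

YES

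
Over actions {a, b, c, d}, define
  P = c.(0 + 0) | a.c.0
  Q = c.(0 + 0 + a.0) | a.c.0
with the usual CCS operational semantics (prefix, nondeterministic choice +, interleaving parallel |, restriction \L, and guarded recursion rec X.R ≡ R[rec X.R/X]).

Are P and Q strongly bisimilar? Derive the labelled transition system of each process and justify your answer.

P ≁ Q

LTS(P): 6 reachable states
  p0 = c.(0 + 0) | a.c.0 :: ··a··> p1, ··c··> p2
  p1 = c.(0 + 0) | c.0 :: ··c··> p3, ··c··> p4
  p2 = (0 + 0) | a.c.0 :: ··a··> p3
  p3 = (0 + 0) | c.0 :: ··c··> p5
  p4 = c.(0 + 0) | 0 :: ··c··> p5
  p5 = (0 + 0) | 0 :: ∅
LTS(Q): 9 reachable states
  q0 = c.(0 + 0 + a.0) | a.c.0 :: ··a··> q1, ··c··> q2
  q1 = c.(0 + 0 + a.0) | c.0 :: ··c··> q3, ··c··> q4
  q2 = (0 + 0 + a.0) | a.c.0 :: ··a··> q3, ··a··> q5
  q3 = (0 + 0 + a.0) | c.0 :: ··a··> q6, ··c··> q7
  q4 = c.(0 + 0 + a.0) | 0 :: ··c··> q7
  q5 = 0 | a.c.0 :: ··a··> q6
  q6 = 0 | c.0 :: ··c··> q8
  q7 = (0 + 0 + a.0) | 0 :: ··a··> q8
  q8 = 0 | 0 :: ∅
Coarsest stable partition (strong bisimilarity classes):
  B0 = {p0}
  B1 = {p1}
  B2 = {p3, p4, q6}
  B3 = {p5, q8}
  B4 = {p2, q5}
  B5 = {q0}
  B6 = {q2}
  B7 = {q3}
  B8 = {q7}
  B9 = {q1}
  B10 = {q4}
p0 ∈ B0, q0 ∈ B5 → different blocks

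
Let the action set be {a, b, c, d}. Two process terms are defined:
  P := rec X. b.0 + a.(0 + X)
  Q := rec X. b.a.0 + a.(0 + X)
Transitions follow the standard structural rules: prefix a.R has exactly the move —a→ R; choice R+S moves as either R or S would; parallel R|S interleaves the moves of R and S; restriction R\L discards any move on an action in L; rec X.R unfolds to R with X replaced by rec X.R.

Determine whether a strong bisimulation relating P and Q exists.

LTS(P): 3 reachable states
  u0 = rec X. b.0 + a.(0 + X) → =a=> u1, =b=> u2
  u1 = 0 + (rec X. b.0 + a.(0 + X)) → =a=> u1, =b=> u2
  u2 = 0 → deadlocked
LTS(Q): 4 reachable states
  v0 = rec X. b.a.0 + a.(0 + X) → =a=> v1, =b=> v2
  v1 = 0 + (rec X. b.a.0 + a.(0 + X)) → =a=> v1, =b=> v2
  v2 = a.0 → =a=> v3
  v3 = 0 → deadlocked
Bisimilarity quotient blocks:
  B0 = {u0, u1}
  B1 = {u2, v3}
  B2 = {v0, v1}
  B3 = {v2}
u0 ∈ B0, v0 ∈ B2 → different blocks

not bisimilar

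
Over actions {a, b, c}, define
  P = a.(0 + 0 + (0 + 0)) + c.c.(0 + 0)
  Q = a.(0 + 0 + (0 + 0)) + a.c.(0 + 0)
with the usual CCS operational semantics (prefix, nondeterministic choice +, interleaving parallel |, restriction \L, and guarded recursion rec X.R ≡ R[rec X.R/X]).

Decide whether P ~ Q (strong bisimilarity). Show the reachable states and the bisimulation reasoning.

NO

LTS(P): 4 reachable states
  u0 = a.(0 + 0 + (0 + 0)) + c.c.(0 + 0) ⊢ ··a··> u1, ··c··> u2
  u1 = 0 + 0 + (0 + 0) ⊢ (no moves)
  u2 = c.(0 + 0) ⊢ ··c··> u3
  u3 = 0 + 0 ⊢ (no moves)
LTS(Q): 4 reachable states
  v0 = a.(0 + 0 + (0 + 0)) + a.c.(0 + 0) ⊢ ··a··> v1, ··a··> v2
  v1 = 0 + 0 + (0 + 0) ⊢ (no moves)
  v2 = c.(0 + 0) ⊢ ··c··> v3
  v3 = 0 + 0 ⊢ (no moves)
Partition-refinement fixed point:
  B0 = {u0}
  B1 = {u1, u3, v1, v3}
  B2 = {u2, v2}
  B3 = {v0}
u0 ∈ B0, v0 ∈ B3 → different blocks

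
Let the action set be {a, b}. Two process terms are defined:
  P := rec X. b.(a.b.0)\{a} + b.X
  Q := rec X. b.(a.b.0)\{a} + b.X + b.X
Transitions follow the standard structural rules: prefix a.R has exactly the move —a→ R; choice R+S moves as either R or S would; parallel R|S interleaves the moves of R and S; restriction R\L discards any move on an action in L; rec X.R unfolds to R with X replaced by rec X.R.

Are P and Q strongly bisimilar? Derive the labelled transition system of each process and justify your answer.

P's transition system — 2 states:
  p0 = rec X. b.(a.b.0)\{a} + b.X has moves ··b··> p0, ··b··> p1
  p1 = (a.b.0)\{a} has moves ∅
Q's transition system — 2 states:
  q0 = rec X. b.(a.b.0)\{a} + b.X + b.X has moves ··b··> q0, ··b··> q1
  q1 = (a.b.0)\{a} has moves ∅
Coarsest stable partition (strong bisimilarity classes):
  B0 = {p0, q0}
  B1 = {p1, q1}
p0 ∈ B0, q0 ∈ B0 → same block

bisimilar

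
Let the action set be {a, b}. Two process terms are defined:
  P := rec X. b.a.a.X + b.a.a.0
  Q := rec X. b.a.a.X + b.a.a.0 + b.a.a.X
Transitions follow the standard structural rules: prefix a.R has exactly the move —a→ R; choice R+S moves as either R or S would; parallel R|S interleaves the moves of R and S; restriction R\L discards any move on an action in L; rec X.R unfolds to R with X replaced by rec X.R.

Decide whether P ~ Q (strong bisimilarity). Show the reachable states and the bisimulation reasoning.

P's transition system — 6 states:
  u0 = rec X. b.a.a.X + b.a.a.0 :: —b→ u1, —b→ u2
  u1 = a.a.(rec X. b.a.a.X + b.a.a.0) :: —a→ u3
  u2 = a.a.0 :: —a→ u4
  u3 = a.(rec X. b.a.a.X + b.a.a.0) :: —a→ u0
  u4 = a.0 :: —a→ u5
  u5 = 0 :: (no moves)
Q's transition system — 6 states:
  v0 = rec X. b.a.a.X + b.a.a.0 + b.a.a.X :: —b→ v1, —b→ v2
  v1 = a.a.(rec X. b.a.a.X + b.a.a.0 + b.a.a.X) :: —a→ v3
  v2 = a.a.0 :: —a→ v4
  v3 = a.(rec X. b.a.a.X + b.a.a.0 + b.a.a.X) :: —a→ v0
  v4 = a.0 :: —a→ v5
  v5 = 0 :: (no moves)
Partition-refinement fixed point:
  B0 = {u0, v0}
  B1 = {u1, v1}
  B2 = {u3, v3}
  B3 = {u2, v2}
  B4 = {u4, v4}
  B5 = {u5, v5}
u0 ∈ B0, v0 ∈ B0 → same block

bisimilar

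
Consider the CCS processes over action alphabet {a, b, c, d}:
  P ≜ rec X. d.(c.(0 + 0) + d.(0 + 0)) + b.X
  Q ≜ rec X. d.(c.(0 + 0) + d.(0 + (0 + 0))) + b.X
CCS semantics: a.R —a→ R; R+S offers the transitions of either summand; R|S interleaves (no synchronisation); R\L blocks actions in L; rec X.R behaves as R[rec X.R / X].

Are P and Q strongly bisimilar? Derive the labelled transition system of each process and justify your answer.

P's transition system — 3 states:
  m0 = rec X. d.(c.(0 + 0) + d.(0 + 0)) + b.X | —b→ m0, —d→ m1
  m1 = c.(0 + 0) + d.(0 + 0) | —c→ m2, —d→ m2
  m2 = 0 + 0 | stopped
Q's transition system — 4 states:
  n0 = rec X. d.(c.(0 + 0) + d.(0 + (0 + 0))) + b.X | —b→ n0, —d→ n1
  n1 = c.(0 + 0) + d.(0 + (0 + 0)) | —c→ n2, —d→ n3
  n2 = 0 + 0 | stopped
  n3 = 0 + (0 + 0) | stopped
Coarsest stable partition (strong bisimilarity classes):
  B0 = {m0, n0}
  B1 = {m1, n1}
  B2 = {m2, n2, n3}
m0 ∈ B0, n0 ∈ B0 → same block

P ~ Q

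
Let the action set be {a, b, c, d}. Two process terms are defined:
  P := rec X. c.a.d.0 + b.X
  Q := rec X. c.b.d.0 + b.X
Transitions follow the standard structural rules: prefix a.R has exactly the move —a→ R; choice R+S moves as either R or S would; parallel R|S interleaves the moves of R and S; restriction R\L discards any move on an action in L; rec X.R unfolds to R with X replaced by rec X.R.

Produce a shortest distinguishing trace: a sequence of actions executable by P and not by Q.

P's transition system — 4 states:
  u0 = rec X. c.a.d.0 + b.X :: =b=> u0, =c=> u1
  u1 = a.d.0 :: =a=> u2
  u2 = d.0 :: =d=> u3
  u3 = 0 :: ∅
Q's transition system — 4 states:
  v0 = rec X. c.b.d.0 + b.X :: =b=> v0, =c=> v1
  v1 = b.d.0 :: =b=> v2
  v2 = d.0 :: =d=> v3
  v3 = 0 :: ∅
Run σ = ⟨ca⟩ on P: start {u0}
  after c @ step 1: {u1}
  after a @ step 2: {u2}
  — P admits the full trace.
Run σ = ⟨ca⟩ on Q: start {v0}
  after c @ step 1: {v1}
  after a @ step 2: ∅  — Q cannot continue

ca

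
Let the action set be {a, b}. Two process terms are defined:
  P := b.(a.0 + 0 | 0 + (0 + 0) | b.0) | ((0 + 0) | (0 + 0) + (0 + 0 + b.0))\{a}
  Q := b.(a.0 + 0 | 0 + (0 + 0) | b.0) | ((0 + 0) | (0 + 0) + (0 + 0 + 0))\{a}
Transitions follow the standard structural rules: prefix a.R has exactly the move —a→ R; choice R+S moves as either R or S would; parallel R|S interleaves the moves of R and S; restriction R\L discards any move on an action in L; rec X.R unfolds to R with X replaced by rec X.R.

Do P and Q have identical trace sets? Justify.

Reachable graph of P (8 states):
  p0 = b.(a.0 + 0 | 0 + (0 + 0) | b.0) | ((0 + 0) | (0 + 0) + (0 + 0 + b.0))\{a} | ··b··> p1, ··b··> p2
  p1 = (a.0 + 0 | 0 + (0 + 0) | b.0) | ((0 + 0) | (0 + 0) + (0 + 0 + b.0))\{a} | ··a··> p3, ··b··> p4, ··b··> p5
  p2 = b.(a.0 + 0 | 0 + (0 + 0) | b.0) | 0\{a} | ··b··> p5
  p3 = 0 | ((0 + 0) | (0 + 0) + (0 + 0 + b.0))\{a} | ··b··> p6
  p4 = (0 + 0) | 0 | ((0 + 0) | (0 + 0) + (0 + 0 + b.0))\{a} | ··b··> p7
  p5 = (a.0 + 0 | 0 + (0 + 0) | b.0) | 0\{a} | ··a··> p6, ··b··> p7
  p6 = 0 | 0\{a} | (no moves)
  p7 = (0 + 0) | 0 | 0\{a} | (no moves)
Reachable graph of Q (4 states):
  q0 = b.(a.0 + 0 | 0 + (0 + 0) | b.0) | ((0 + 0) | (0 + 0) + (0 + 0 + 0))\{a} | ··b··> q1
  q1 = (a.0 + 0 | 0 + (0 + 0) | b.0) | ((0 + 0) | (0 + 0) + (0 + 0 + 0))\{a} | ··a··> q2, ··b··> q3
  q2 = 0 | ((0 + 0) | (0 + 0) + (0 + 0 + 0))\{a} | (no moves)
  q3 = (0 + 0) | 0 | ((0 + 0) | (0 + 0) + (0 + 0 + 0))\{a} | (no moves)
Run σ = ⟨bba⟩ on P: start {p0}
  step 1 (b): {p1, p2}
  step 2 (b): {p4, p5}
  step 3 (a): {p6}
  — P admits the full trace.
Run σ = ⟨bba⟩ on Q: start {q0}
  step 1 (b): {q1}
  step 2 (b): {q3}
  step 3 (a): ∅  — Q cannot continue

NO — witness ⟨bba⟩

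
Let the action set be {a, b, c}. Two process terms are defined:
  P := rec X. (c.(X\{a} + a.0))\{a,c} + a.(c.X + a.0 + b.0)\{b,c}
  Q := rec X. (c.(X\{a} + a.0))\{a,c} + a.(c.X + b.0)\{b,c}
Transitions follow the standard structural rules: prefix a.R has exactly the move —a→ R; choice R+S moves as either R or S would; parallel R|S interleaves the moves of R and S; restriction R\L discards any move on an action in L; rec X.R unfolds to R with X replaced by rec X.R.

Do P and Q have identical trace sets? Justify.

NO — witness ⟨aa⟩

Reachable graph of P (3 states):
  u0 = rec X. (c.(X\{a} + a.0))\{a,c} + a.(c.X + a.0 + b.0)\{b,c} :: —a→ u1
  u1 = (c.(rec X. (c.(X\{a} + a.0))\{a,c} + a.(c.X + a.0 + b.0)\{b,c}) + a.0 + b.0)\{b,c} :: —a→ u2
  u2 = 0\{b,c} :: (no moves)
Reachable graph of Q (2 states):
  v0 = rec X. (c.(X\{a} + a.0))\{a,c} + a.(c.X + b.0)\{b,c} :: —a→ v1
  v1 = (c.(rec X. (c.(X\{a} + a.0))\{a,c} + a.(c.X + b.0)\{b,c}) + b.0)\{b,c} :: (no moves)
Run σ = ⟨aa⟩ on P: start {u0}
  after a @ step 1: {u1}
  after a @ step 2: {u2}
  ✓ P
Run σ = ⟨aa⟩ on Q: start {v0}
  after a @ step 1: {v1}
  after a @ step 2: ∅ (Q stuck)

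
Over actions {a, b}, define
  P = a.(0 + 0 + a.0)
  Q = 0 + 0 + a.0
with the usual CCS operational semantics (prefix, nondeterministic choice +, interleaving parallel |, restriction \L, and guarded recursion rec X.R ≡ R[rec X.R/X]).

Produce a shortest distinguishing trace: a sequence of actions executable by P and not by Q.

aa

P's transition system — 3 states:
  m0 = a.(0 + 0 + a.0) → --a--▸ m1
  m1 = 0 + 0 + a.0 → --a--▸ m2
  m2 = 0 → deadlocked
Q's transition system — 2 states:
  n0 = 0 + 0 + a.0 → --a--▸ n1
  n1 = 0 → deadlocked
Run σ = ⟨aa⟩ on P: start {m0}
  step 1 (a): {m1}
  step 2 (a): {m2}
  ✓ P
Run σ = ⟨aa⟩ on Q: start {n0}
  step 1 (a): {n1}
  step 2 (a): ∅  — Q cannot continue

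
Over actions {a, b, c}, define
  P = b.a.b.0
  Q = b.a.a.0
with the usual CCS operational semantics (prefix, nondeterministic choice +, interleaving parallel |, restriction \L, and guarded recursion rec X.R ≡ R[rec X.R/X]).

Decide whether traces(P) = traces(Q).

P's transition system — 4 states:
  u0 = b.a.b.0 ⊢ —b→ u1
  u1 = a.b.0 ⊢ —a→ u2
  u2 = b.0 ⊢ —b→ u3
  u3 = 0 ⊢ (no moves)
Q's transition system — 4 states:
  v0 = b.a.a.0 ⊢ —b→ v1
  v1 = a.a.0 ⊢ —a→ v2
  v2 = a.0 ⊢ —a→ v3
  v3 = 0 ⊢ (no moves)
Executing bab from P (initial set {u0}):
  step 1 (b): {u1}
  step 2 (a): {u2}
  step 3 (b): {u3}
  P completes σ.
Executing bab from Q (initial set {v0}):
  step 1 (b): {v1}
  step 2 (a): {v2}
  step 3 (b): no successor for Q

trace-distinct — witness ⟨bab⟩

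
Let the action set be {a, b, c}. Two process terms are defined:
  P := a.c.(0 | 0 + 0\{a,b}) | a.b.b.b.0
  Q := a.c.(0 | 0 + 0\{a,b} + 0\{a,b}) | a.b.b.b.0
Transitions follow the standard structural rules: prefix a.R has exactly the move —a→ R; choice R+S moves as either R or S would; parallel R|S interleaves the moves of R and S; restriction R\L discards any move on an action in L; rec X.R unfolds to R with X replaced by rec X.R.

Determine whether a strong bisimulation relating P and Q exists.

P's transition system — 15 states:
  u0 = a.c.(0 | 0 + 0\{a,b}) | a.b.b.b.0 | =a=> u1, =a=> u2
  u1 = a.c.(0 | 0 + 0\{a,b}) | b.b.b.0 | =a=> u3, =b=> u4
  u2 = c.(0 | 0 + 0\{a,b}) | a.b.b.b.0 | =a=> u3, =c=> u5
  u3 = c.(0 | 0 + 0\{a,b}) | b.b.b.0 | =b=> u6, =c=> u7
  u4 = a.c.(0 | 0 + 0\{a,b}) | b.b.0 | =a=> u6, =b=> u8
  u5 = (0 | 0 + 0\{a,b}) | a.b.b.b.0 | =a=> u7
  u6 = c.(0 | 0 + 0\{a,b}) | b.b.0 | =b=> u9, =c=> u10
  u7 = (0 | 0 + 0\{a,b}) | b.b.b.0 | =b=> u10
  u8 = a.c.(0 | 0 + 0\{a,b}) | b.0 | =a=> u9, =b=> u11
  u9 = c.(0 | 0 + 0\{a,b}) | b.0 | =b=> u12, =c=> u13
  u10 = (0 | 0 + 0\{a,b}) | b.b.0 | =b=> u13
  u11 = a.c.(0 | 0 + 0\{a,b}) | 0 | =a=> u12
  u12 = c.(0 | 0 + 0\{a,b}) | 0 | =c=> u14
  u13 = (0 | 0 + 0\{a,b}) | b.0 | =b=> u14
  u14 = (0 | 0 + 0\{a,b}) | 0 | (no moves)
Q's transition system — 15 states:
  v0 = a.c.(0 | 0 + 0\{a,b} + 0\{a,b}) | a.b.b.b.0 | =a=> v1, =a=> v2
  v1 = a.c.(0 | 0 + 0\{a,b} + 0\{a,b}) | b.b.b.0 | =a=> v3, =b=> v4
  v2 = c.(0 | 0 + 0\{a,b} + 0\{a,b}) | a.b.b.b.0 | =a=> v3, =c=> v5
  v3 = c.(0 | 0 + 0\{a,b} + 0\{a,b}) | b.b.b.0 | =b=> v6, =c=> v7
  v4 = a.c.(0 | 0 + 0\{a,b} + 0\{a,b}) | b.b.0 | =a=> v6, =b=> v8
  v5 = (0 | 0 + 0\{a,b} + 0\{a,b}) | a.b.b.b.0 | =a=> v7
  v6 = c.(0 | 0 + 0\{a,b} + 0\{a,b}) | b.b.0 | =b=> v9, =c=> v10
  v7 = (0 | 0 + 0\{a,b} + 0\{a,b}) | b.b.b.0 | =b=> v10
  v8 = a.c.(0 | 0 + 0\{a,b} + 0\{a,b}) | b.0 | =a=> v9, =b=> v11
  v9 = c.(0 | 0 + 0\{a,b} + 0\{a,b}) | b.0 | =b=> v12, =c=> v13
  v10 = (0 | 0 + 0\{a,b} + 0\{a,b}) | b.b.0 | =b=> v13
  v11 = a.c.(0 | 0 + 0\{a,b} + 0\{a,b}) | 0 | =a=> v12
  v12 = c.(0 | 0 + 0\{a,b} + 0\{a,b}) | 0 | =c=> v14
  v13 = (0 | 0 + 0\{a,b} + 0\{a,b}) | b.0 | =b=> v14
  v14 = (0 | 0 + 0\{a,b} + 0\{a,b}) | 0 | (no moves)
Partition-refinement fixed point:
  B0 = {u0, v0}
  B1 = {u1, v1}
  B2 = {u4, v4}
  B3 = {u8, v8}
  B4 = {u11, v11}
  B5 = {u12, v12}
  B6 = {u14, v14}
  B7 = {u9, v9}
  B8 = {u13, v13}
  B9 = {u6, v6}
  B10 = {u10, v10}
  B11 = {u3, v3}
  B12 = {u7, v7}
  B13 = {u2, v2}
  B14 = {u5, v5}
u0 ∈ B0, v0 ∈ B0 → same block

YES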